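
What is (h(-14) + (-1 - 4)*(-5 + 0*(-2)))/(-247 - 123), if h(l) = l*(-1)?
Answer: -39/370 ≈ -0.10541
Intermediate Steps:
h(l) = -l
(h(-14) + (-1 - 4)*(-5 + 0*(-2)))/(-247 - 123) = (-1*(-14) + (-1 - 4)*(-5 + 0*(-2)))/(-247 - 123) = (14 - 5*(-5 + 0))/(-370) = (14 - 5*(-5))*(-1/370) = (14 + 25)*(-1/370) = 39*(-1/370) = -39/370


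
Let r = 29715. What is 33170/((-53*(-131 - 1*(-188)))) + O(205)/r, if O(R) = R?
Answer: -65668483/5984601 ≈ -10.973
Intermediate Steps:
33170/((-53*(-131 - 1*(-188)))) + O(205)/r = 33170/((-53*(-131 - 1*(-188)))) + 205/29715 = 33170/((-53*(-131 + 188))) + 205*(1/29715) = 33170/((-53*57)) + 41/5943 = 33170/(-3021) + 41/5943 = 33170*(-1/3021) + 41/5943 = -33170/3021 + 41/5943 = -65668483/5984601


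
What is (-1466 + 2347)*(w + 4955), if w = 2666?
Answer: 6714101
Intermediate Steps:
(-1466 + 2347)*(w + 4955) = (-1466 + 2347)*(2666 + 4955) = 881*7621 = 6714101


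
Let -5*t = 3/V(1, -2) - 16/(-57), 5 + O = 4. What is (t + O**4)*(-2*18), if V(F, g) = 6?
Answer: -2886/95 ≈ -30.379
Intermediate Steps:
O = -1 (O = -5 + 4 = -1)
t = -89/570 (t = -(3/6 - 16/(-57))/5 = -(3*(1/6) - 16*(-1/57))/5 = -(1/2 + 16/57)/5 = -1/5*89/114 = -89/570 ≈ -0.15614)
(t + O**4)*(-2*18) = (-89/570 + (-1)**4)*(-2*18) = (-89/570 + 1)*(-36) = (481/570)*(-36) = -2886/95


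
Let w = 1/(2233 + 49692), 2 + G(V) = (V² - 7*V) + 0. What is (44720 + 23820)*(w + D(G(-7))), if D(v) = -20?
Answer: -14235744292/10385 ≈ -1.3708e+6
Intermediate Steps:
G(V) = -2 + V² - 7*V (G(V) = -2 + ((V² - 7*V) + 0) = -2 + (V² - 7*V) = -2 + V² - 7*V)
w = 1/51925 ≈ 1.9259e-5
(44720 + 23820)*(w + D(G(-7))) = (44720 + 23820)*(1/51925 - 20) = 68540*(-1038499/51925) = -14235744292/10385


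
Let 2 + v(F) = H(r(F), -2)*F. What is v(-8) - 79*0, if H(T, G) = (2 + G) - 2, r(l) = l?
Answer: 14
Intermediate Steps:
H(T, G) = G
v(F) = -2 - 2*F
v(-8) - 79*0 = (-2 - 2*(-8)) - 79*0 = (-2 + 16) + 0 = 14 + 0 = 14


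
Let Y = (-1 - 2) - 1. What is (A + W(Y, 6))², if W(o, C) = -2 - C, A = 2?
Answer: 36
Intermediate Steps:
Y = -4 (Y = -3 - 1 = -4)
(A + W(Y, 6))² = (2 + (-2 - 1*6))² = (2 + (-2 - 6))² = (2 - 8)² = (-6)² = 36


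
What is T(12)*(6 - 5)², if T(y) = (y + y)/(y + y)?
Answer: 1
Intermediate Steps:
T(y) = 1 (T(y) = (2*y)/((2*y)) = (2*y)*(1/(2*y)) = 1)
T(12)*(6 - 5)² = 1*(6 - 5)² = 1*1² = 1*1 = 1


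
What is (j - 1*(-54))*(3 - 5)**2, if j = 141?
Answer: 780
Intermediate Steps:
(j - 1*(-54))*(3 - 5)**2 = (141 - 1*(-54))*(3 - 5)**2 = (141 + 54)*(-2)**2 = 195*4 = 780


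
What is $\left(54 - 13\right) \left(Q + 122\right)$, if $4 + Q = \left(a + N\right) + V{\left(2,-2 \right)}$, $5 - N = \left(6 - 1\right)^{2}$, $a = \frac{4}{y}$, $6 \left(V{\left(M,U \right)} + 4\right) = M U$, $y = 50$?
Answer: $\frac{287246}{75} \approx 3829.9$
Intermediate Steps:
$V{\left(M,U \right)} = -4 + \frac{M U}{6}$
$a = \frac{2}{25}$ ($a = \frac{4}{50} = 4 \cdot \frac{1}{50} = \frac{2}{25} \approx 0.08$)
$N = -20$ ($N = 5 - \left(6 - 1\right)^{2} = 5 - 5^{2} = 5 - 25 = -20$)
$Q = - \frac{2144}{75}$ ($Q = -4 + \left(\left(\frac{2}{25} - 20\right) - \left(4 - - \frac{2}{3}\right)\right) = -4 - \frac{1844}{75} = - \frac{2144}{75} \approx -28.587$)
$\left(54 - 13\right) \left(Q + 122\right) = \left(54 - 13\right) \left(- \frac{2144}{75} + 122\right) = 41 \cdot \frac{7006}{75} = \frac{287246}{75}$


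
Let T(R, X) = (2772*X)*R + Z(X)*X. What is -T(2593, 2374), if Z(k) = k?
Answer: -17069463580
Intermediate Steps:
T(R, X) = X**2 + 2772*R*X (T(R, X) = (2772*X)*R + X*X = 2772*R*X + X**2 = X**2 + 2772*R*X)
-T(2593, 2374) = -2374*(2374 + 2772*2593) = -2374*(2374 + 7187796) = -2374*7190170 = -1*17069463580 = -17069463580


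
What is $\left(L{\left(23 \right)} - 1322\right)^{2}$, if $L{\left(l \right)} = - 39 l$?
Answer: $4923961$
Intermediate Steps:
$\left(L{\left(23 \right)} - 1322\right)^{2} = \left(\left(-39\right) 23 - 1322\right)^{2} = \left(-897 - 1322\right)^{2} = \left(-2219\right)^{2} = 4923961$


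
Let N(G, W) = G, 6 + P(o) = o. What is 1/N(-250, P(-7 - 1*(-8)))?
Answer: -1/250 ≈ -0.0040000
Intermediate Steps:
P(o) = -6 + o
1/N(-250, P(-7 - 1*(-8))) = 1/(-250) = -1/250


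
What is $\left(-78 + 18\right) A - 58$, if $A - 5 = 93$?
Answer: $-5938$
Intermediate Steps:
$A = 98$ ($A = 5 + 93 = 98$)
$\left(-78 + 18\right) A - 58 = \left(-78 + 18\right) 98 - 58 = \left(-60\right) 98 - 58 = -5880 - 58 = -5938$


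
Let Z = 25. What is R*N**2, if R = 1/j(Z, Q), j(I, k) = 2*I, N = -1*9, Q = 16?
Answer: 81/50 ≈ 1.6200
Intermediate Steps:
N = -9
R = 1/50 (R = 1/(2*25) = 1/50 ≈ 0.020000)
R*N**2 = (1/50)*(-9)**2 = (1/50)*81 = 81/50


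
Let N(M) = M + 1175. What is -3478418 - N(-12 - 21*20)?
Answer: -3479161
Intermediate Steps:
N(M) = 1175 + M
-3478418 - N(-12 - 21*20) = -3478418 - (1175 + (-12 - 21*20)) = -3478418 - (1175 + (-12 - 420)) = -3478418 - (1175 - 432) = -3478418 - 1*743 = -3478418 - 743 = -3479161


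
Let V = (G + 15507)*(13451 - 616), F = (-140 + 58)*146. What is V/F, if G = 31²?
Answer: -52841695/2993 ≈ -17655.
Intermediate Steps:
G = 961
F = -11972 (F = -82*146 = -11972)
V = 211366780 (V = (961 + 15507)*(13451 - 616) = 16468*12835 = 211366780)
V/F = 211366780/(-11972) = 211366780*(-1/11972) = -52841695/2993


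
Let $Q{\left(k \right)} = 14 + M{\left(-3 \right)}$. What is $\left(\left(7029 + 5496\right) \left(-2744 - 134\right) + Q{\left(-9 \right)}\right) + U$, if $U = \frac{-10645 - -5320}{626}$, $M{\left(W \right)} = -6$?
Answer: $- \frac{22565391017}{626} \approx -3.6047 \cdot 10^{7}$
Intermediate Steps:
$U = - \frac{5325}{626}$ ($U = \left(-10645 + 5320\right) \frac{1}{626} = \left(-5325\right) \frac{1}{626} = - \frac{5325}{626} \approx -8.5064$)
$Q{\left(k \right)} = 8$ ($Q{\left(k \right)} = 14 - 6 = 8$)
$\left(\left(7029 + 5496\right) \left(-2744 - 134\right) + Q{\left(-9 \right)}\right) + U = \left(\left(7029 + 5496\right) \left(-2744 - 134\right) + 8\right) - \frac{5325}{626} = \left(12525 \left(-2878\right) + 8\right) - \frac{5325}{626} = \left(-36046950 + 8\right) - \frac{5325}{626} = -36046942 - \frac{5325}{626} = - \frac{22565391017}{626}$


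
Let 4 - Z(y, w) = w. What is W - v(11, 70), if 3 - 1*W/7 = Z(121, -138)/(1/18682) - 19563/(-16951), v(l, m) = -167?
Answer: -314775460661/16951 ≈ -1.8570e+7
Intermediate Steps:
Z(y, w) = 4 - w
W = -314778291478/16951 (W = 21 - 7*((4 - 1*(-138))/(1/18682) - 19563/(-16951)) = 21 - 7*((4 + 138)/(1/18682) - 19563*(-1/16951)) = 21 - 7*(142*18682 + 19563/16951) = 21 - 7*(2652844 + 19563/16951) = 21 - 7*44968378207/16951 = 21 - 314778647449/16951 = -314778291478/16951 ≈ -1.8570e+7)
W - v(11, 70) = -314778291478/16951 - 1*(-167) = -314778291478/16951 + 167 = -314775460661/16951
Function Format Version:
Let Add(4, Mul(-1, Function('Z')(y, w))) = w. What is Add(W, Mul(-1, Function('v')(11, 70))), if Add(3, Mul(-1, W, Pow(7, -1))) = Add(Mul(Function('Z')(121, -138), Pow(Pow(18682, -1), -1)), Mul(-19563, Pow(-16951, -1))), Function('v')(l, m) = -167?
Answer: Rational(-314775460661, 16951) ≈ -1.8570e+7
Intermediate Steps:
Function('Z')(y, w) = Add(4, Mul(-1, w))
W = Rational(-314778291478, 16951) (W = Add(21, Mul(-7, Add(Mul(Add(4, Mul(-1, -138)), Pow(Pow(18682, -1), -1)), Mul(-19563, Pow(-16951, -1))))) = Add(21, Mul(-7, Add(Mul(Add(4, 138), Pow(Rational(1, 18682), -1)), Mul(-19563, Rational(-1, 16951))))) = Add(21, Mul(-7, Add(Mul(142, 18682), Rational(19563, 16951)))) = Add(21, Mul(-7, Add(2652844, Rational(19563, 16951)))) = Add(21, Mul(-7, Rational(44968378207, 16951))) = Add(21, Rational(-314778647449, 16951)) = Rational(-314778291478, 16951) ≈ -1.8570e+7)
Add(W, Mul(-1, Function('v')(11, 70))) = Add(Rational(-314778291478, 16951), Mul(-1, -167)) = Add(Rational(-314778291478, 16951), 167) = Rational(-314775460661, 16951)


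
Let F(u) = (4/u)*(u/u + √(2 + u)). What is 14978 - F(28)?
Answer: 104845/7 - √30/7 ≈ 14977.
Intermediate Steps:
F(u) = 4*(1 + √(2 + u))/u (F(u) = (4/u)*(1 + √(2 + u)) = 4*(1 + √(2 + u))/u)
14978 - F(28) = 14978 - 4*(1 + √(2 + 28))/28 = 14978 - 4*(1 + √30)/28 = 14978 - (⅐ + √30/7) = 14978 + (-⅐ - √30/7) = 104845/7 - √30/7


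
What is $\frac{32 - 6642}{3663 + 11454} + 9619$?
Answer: $\frac{145403813}{15117} \approx 9618.6$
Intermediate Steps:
$\frac{32 - 6642}{3663 + 11454} + 9619 = - \frac{6610}{15117} + 9619 = \frac{145403813}{15117}$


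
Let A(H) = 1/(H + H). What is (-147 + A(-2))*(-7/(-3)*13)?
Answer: -53599/12 ≈ -4466.6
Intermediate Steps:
A(H) = 1/(2*H)
(-147 + A(-2))*(-7/(-3)*13) = (-147 + (½)/(-2))*(-7/(-3)*13) = (-147 + (½)*(-½))*(-7*(-⅓)*13) = (-147 - ¼)*((7/3)*13) = -589/4*91/3 = -53599/12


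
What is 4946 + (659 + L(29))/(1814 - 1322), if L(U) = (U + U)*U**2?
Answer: 827623/164 ≈ 5046.5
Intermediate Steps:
L(U) = 2*U**3 (L(U) = (2*U)*U**2 = 2*U**3)
4946 + (659 + L(29))/(1814 - 1322) = 4946 + (659 + 2*29**3)/(1814 - 1322) = 4946 + (659 + 2*24389)/492 = 4946 + (659 + 48778)*(1/492) = 4946 + 49437*(1/492) = 4946 + 16479/164 = 827623/164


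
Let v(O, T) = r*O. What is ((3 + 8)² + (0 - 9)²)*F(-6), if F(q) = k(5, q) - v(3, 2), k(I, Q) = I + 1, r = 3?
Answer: -606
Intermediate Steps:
k(I, Q) = 1 + I
v(O, T) = 3*O
F(q) = -3 (F(q) = (1 + 5) - 3*3 = 6 - 1*9 = 6 - 9 = -3)
((3 + 8)² + (0 - 9)²)*F(-6) = ((3 + 8)² + (0 - 9)²)*(-3) = (11² + (-9)²)*(-3) = (121 + 81)*(-3) = 202*(-3) = -606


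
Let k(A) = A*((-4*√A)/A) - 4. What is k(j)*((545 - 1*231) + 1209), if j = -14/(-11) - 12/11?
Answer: -6092 - 6092*√22/11 ≈ -8689.6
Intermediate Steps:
j = 2/11 (j = -14*(-1/11) - 12*1/11 = 14/11 - 12/11 = 2/11 ≈ 0.18182)
k(A) = -4 - 4*√A (k(A) = A*(-4/√A) - 4 = -4*√A - 4 = -4 - 4*√A)
k(j)*((545 - 1*231) + 1209) = (-4 - 4*√22/11)*((545 - 1*231) + 1209) = (-4 - 4*√22/11)*((545 - 231) + 1209) = (-4 - 4*√22/11)*(314 + 1209) = (-4 - 4*√22/11)*1523 = -6092 - 6092*√22/11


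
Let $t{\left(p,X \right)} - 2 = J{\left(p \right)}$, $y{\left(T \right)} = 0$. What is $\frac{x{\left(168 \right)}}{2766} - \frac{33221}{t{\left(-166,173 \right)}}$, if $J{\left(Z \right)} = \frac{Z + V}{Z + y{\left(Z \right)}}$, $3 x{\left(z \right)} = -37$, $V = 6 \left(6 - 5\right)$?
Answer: $- \frac{1906703443}{170109} \approx -11209.0$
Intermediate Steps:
$V = 6$ ($V = 6 \cdot 1 = 6$)
$x{\left(z \right)} = - \frac{37}{3}$ ($x{\left(z \right)} = \frac{1}{3} \left(-37\right) = - \frac{37}{3}$)
$J{\left(Z \right)} = \frac{6 + Z}{Z}$ ($J{\left(Z \right)} = \frac{Z + 6}{Z + 0} = \frac{6 + Z}{Z}$)
$t{\left(p,X \right)} = 2 + \frac{6 + p}{p}$
$\frac{x{\left(168 \right)}}{2766} - \frac{33221}{t{\left(-166,173 \right)}} = - \frac{37}{3 \cdot 2766} - \frac{33221}{3 + \frac{6}{-166}} = \left(- \frac{37}{3}\right) \frac{1}{2766} - \frac{33221}{3 + 6 \left(- \frac{1}{166}\right)} = - \frac{37}{8298} - \frac{33221}{3 - \frac{3}{83}} = - \frac{37}{8298} - \frac{33221}{\frac{246}{83}} = - \frac{37}{8298} - \frac{2757343}{246} = - \frac{1906703443}{170109}$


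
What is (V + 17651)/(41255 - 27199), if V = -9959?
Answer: 1923/3514 ≈ 0.54724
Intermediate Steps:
(V + 17651)/(41255 - 27199) = (-9959 + 17651)/(41255 - 27199) = 7692/14056 = 7692*(1/14056) = 1923/3514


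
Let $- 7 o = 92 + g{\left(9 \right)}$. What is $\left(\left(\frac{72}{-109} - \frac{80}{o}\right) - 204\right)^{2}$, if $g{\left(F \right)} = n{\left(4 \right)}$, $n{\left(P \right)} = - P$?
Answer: $\frac{56528866564}{1437601} \approx 39322.0$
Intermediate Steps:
$g{\left(F \right)} = -4$ ($g{\left(F \right)} = \left(-1\right) 4 = -4$)
$o = - \frac{88}{7}$ ($o = - \frac{92 - 4}{7} = \left(- \frac{1}{7}\right) 88 = - \frac{88}{7} \approx -12.571$)
$\left(\left(\frac{72}{-109} - \frac{80}{o}\right) - 204\right)^{2} = \left(\left(\frac{72}{-109} - \frac{80}{- \frac{88}{7}}\right) - 204\right)^{2} = \left(\left(72 \left(- \frac{1}{109}\right) - - \frac{70}{11}\right) - 204\right)^{2} = \left(\left(- \frac{72}{109} + \frac{70}{11}\right) - 204\right)^{2} = \left(\frac{6838}{1199} - 204\right)^{2} = \left(- \frac{237758}{1199}\right)^{2} = \frac{56528866564}{1437601}$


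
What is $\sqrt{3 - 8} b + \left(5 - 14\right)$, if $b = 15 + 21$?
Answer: $-9 + 36 i \sqrt{5} \approx -9.0 + 80.498 i$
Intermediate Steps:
$b = 36$
$\sqrt{3 - 8} b + \left(5 - 14\right) = \sqrt{3 - 8} \cdot 36 + \left(5 - 14\right) = \sqrt{-5} \cdot 36 - 9 = i \sqrt{5} \cdot 36 - 9 = 36 i \sqrt{5} - 9 = -9 + 36 i \sqrt{5}$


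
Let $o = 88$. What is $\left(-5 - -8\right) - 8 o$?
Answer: $-701$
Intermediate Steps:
$\left(-5 - -8\right) - 8 o = \left(-5 - -8\right) - 704 = \left(-5 + 8\right) - 704 = 3 - 704 = -701$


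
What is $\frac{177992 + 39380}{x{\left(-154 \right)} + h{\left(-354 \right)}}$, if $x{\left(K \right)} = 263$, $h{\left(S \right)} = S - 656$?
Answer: $- \frac{217372}{747} \approx -290.99$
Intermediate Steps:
$h{\left(S \right)} = -656 + S$
$\frac{177992 + 39380}{x{\left(-154 \right)} + h{\left(-354 \right)}} = \frac{177992 + 39380}{263 - 1010} = \frac{217372}{263 - 1010} = \frac{217372}{-747} = 217372 \left(- \frac{1}{747}\right) = - \frac{217372}{747}$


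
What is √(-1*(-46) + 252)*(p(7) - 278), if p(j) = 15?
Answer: -263*√298 ≈ -4540.1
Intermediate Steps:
√(-1*(-46) + 252)*(p(7) - 278) = √(-1*(-46) + 252)*(15 - 278) = √(46 + 252)*(-263) = √298*(-263) = -263*√298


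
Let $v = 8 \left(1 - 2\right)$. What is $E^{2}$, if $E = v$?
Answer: $64$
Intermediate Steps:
$v = -8$ ($v = 8 \left(-1\right) = -8$)
$E = -8$
$E^{2} = \left(-8\right)^{2} = 64$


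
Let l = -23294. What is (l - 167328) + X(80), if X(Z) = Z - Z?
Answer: -190622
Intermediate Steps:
X(Z) = 0
(l - 167328) + X(80) = (-23294 - 167328) + 0 = -190622 + 0 = -190622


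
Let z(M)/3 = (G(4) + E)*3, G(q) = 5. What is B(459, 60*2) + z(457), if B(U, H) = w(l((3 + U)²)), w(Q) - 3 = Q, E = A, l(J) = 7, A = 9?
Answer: 136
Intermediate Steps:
E = 9
w(Q) = 3 + Q
z(M) = 126 (z(M) = 3*((5 + 9)*3) = 3*(14*3) = 3*42 = 126)
B(U, H) = 10 (B(U, H) = 3 + 7 = 10)
B(459, 60*2) + z(457) = 10 + 126 = 136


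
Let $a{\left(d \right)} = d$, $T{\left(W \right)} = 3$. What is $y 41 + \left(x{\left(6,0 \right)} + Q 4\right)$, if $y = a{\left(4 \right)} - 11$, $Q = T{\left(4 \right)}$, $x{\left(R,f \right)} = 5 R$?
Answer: $-245$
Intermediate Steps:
$Q = 3$
$y = -7$ ($y = 4 - 11 = -7$)
$y 41 + \left(x{\left(6,0 \right)} + Q 4\right) = \left(-7\right) 41 + \left(5 \cdot 6 + 3 \cdot 4\right) = -287 + \left(30 + 12\right) = -287 + 42 = -245$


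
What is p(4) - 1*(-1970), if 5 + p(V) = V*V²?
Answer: 2029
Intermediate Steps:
p(V) = -5 + V³ (p(V) = -5 + V*V² = -5 + V³)
p(4) - 1*(-1970) = (-5 + 4³) - 1*(-1970) = (-5 + 64) + 1970 = 59 + 1970 = 2029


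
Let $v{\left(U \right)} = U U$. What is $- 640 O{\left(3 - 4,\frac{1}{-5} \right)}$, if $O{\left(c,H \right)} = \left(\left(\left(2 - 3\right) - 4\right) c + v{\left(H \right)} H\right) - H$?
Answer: $- \frac{83072}{25} \approx -3322.9$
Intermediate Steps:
$v{\left(U \right)} = U^{2}$
$O{\left(c,H \right)} = H^{3} - H - 5 c$ ($O{\left(c,H \right)} = \left(\left(\left(2 - 3\right) - 4\right) c + H^{2} H\right) - H = \left(\left(-1 - 4\right) c + H^{3}\right) - H = \left(- 5 c + H^{3}\right) - H = \left(H^{3} - 5 c\right) - H = H^{3} - H - 5 c$)
$- 640 O{\left(3 - 4,\frac{1}{-5} \right)} = - 640 \left(\left(\frac{1}{-5}\right)^{3} - \frac{1}{-5} - 5 \left(3 - 4\right)\right) = - 640 \left(\left(- \frac{1}{5}\right)^{3} - - \frac{1}{5} - 5 \left(3 - 4\right)\right) = - 640 \left(- \frac{1}{125} + \frac{1}{5} - -5\right) = - 640 \left(- \frac{1}{125} + \frac{1}{5} + 5\right) = \left(-640\right) \frac{649}{125} = - \frac{83072}{25}$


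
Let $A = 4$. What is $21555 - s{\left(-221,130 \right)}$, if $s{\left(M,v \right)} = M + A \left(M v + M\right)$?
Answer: $137580$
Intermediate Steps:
$s{\left(M,v \right)} = 5 M + 4 M v$ ($s{\left(M,v \right)} = M + 4 \left(M v + M\right) = M + 4 \left(M + M v\right) = M + \left(4 M + 4 M v\right) = 5 M + 4 M v$)
$21555 - s{\left(-221,130 \right)} = 21555 - - 221 \left(5 + 4 \cdot 130\right) = 21555 - - 221 \left(5 + 520\right) = 21555 - \left(-221\right) 525 = 21555 - -116025 = 21555 + 116025 = 137580$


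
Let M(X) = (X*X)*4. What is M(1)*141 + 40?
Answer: 604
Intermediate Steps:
M(X) = 4*X² (M(X) = X²*4 = 4*X²)
M(1)*141 + 40 = (4*1²)*141 + 40 = (4*1)*141 + 40 = 4*141 + 40 = 564 + 40 = 604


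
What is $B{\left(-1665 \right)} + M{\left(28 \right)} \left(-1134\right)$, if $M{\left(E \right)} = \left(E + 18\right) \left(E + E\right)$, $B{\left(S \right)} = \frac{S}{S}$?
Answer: $-2921183$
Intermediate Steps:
$B{\left(S \right)} = 1$
$M{\left(E \right)} = 2 E \left(18 + E\right)$ ($M{\left(E \right)} = \left(18 + E\right) 2 E = 2 E \left(18 + E\right)$)
$B{\left(-1665 \right)} + M{\left(28 \right)} \left(-1134\right) = 1 + 2 \cdot 28 \left(18 + 28\right) \left(-1134\right) = 1 + 2 \cdot 28 \cdot 46 \left(-1134\right) = 1 + 2576 \left(-1134\right) = 1 - 2921184 = -2921183$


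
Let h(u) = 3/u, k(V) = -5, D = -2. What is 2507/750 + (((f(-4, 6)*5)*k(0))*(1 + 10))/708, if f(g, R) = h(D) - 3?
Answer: 901027/177000 ≈ 5.0905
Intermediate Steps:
f(g, R) = -9/2 (f(g, R) = 3/(-2) - 3 = 3*(-1/2) - 3 = -3/2 - 3 = -9/2)
2507/750 + (((f(-4, 6)*5)*k(0))*(1 + 10))/708 = 2507/750 + ((-9/2*5*(-5))*(1 + 10))/708 = 2507*(1/750) + (-45/2*(-5)*11)*(1/708) = 2507/750 + ((225/2)*11)*(1/708) = 2507/750 + (2475/2)*(1/708) = 2507/750 + 825/472 = 901027/177000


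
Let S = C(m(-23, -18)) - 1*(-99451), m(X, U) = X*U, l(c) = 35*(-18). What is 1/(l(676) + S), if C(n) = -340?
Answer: 1/98481 ≈ 1.0154e-5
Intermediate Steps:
l(c) = -630
m(X, U) = U*X
S = 99111 (S = -340 - 1*(-99451) = -340 + 99451 = 99111)
1/(l(676) + S) = 1/(-630 + 99111) = 1/98481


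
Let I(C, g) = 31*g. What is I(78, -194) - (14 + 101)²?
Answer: -19239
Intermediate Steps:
I(78, -194) - (14 + 101)² = 31*(-194) - (14 + 101)² = -6014 - 1*115² = -6014 - 1*13225 = -6014 - 13225 = -19239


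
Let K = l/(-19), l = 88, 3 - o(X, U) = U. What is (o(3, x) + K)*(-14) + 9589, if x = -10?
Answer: 179965/19 ≈ 9471.8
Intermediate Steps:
o(X, U) = 3 - U
K = -88/19 (K = 88/(-19) = 88*(-1/19) = -88/19 ≈ -4.6316)
(o(3, x) + K)*(-14) + 9589 = ((3 - 1*(-10)) - 88/19)*(-14) + 9589 = ((3 + 10) - 88/19)*(-14) + 9589 = (13 - 88/19)*(-14) + 9589 = (159/19)*(-14) + 9589 = -2226/19 + 9589 = 179965/19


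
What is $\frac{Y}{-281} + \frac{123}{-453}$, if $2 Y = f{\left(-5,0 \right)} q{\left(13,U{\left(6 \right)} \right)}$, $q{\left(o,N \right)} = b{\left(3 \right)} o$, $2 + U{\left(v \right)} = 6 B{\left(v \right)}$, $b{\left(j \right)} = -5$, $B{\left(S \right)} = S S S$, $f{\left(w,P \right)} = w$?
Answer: $- \frac{72117}{84862} \approx -0.84982$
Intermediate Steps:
$B{\left(S \right)} = S^{3}$ ($B{\left(S \right)} = S^{2} S = S^{3}$)
$U{\left(v \right)} = -2 + 6 v^{3}$
$q{\left(o,N \right)} = - 5 o$
$Y = \frac{325}{2}$ ($Y = \frac{\left(-5\right) \left(\left(-5\right) 13\right)}{2} = \frac{\left(-5\right) \left(-65\right)}{2} = \frac{1}{2} \cdot 325 = \frac{325}{2} \approx 162.5$)
$\frac{Y}{-281} + \frac{123}{-453} = \frac{325}{2 \left(-281\right)} + \frac{123}{-453} = \frac{325}{2} \left(- \frac{1}{281}\right) + 123 \left(- \frac{1}{453}\right) = - \frac{325}{562} - \frac{41}{151} = - \frac{72117}{84862}$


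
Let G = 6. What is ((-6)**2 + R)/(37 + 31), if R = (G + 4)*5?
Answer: 43/34 ≈ 1.2647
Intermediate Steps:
R = 50 (R = (6 + 4)*5 = 10*5 = 50)
((-6)**2 + R)/(37 + 31) = ((-6)**2 + 50)/(37 + 31) = (36 + 50)/68 = (1/68)*86 = 43/34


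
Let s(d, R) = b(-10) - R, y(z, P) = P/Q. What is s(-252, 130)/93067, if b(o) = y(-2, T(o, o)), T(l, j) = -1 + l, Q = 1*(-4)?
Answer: -509/372268 ≈ -0.0013673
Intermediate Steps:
Q = -4
y(z, P) = -P/4 (y(z, P) = P/(-4) = P*(-1/4) = -P/4)
b(o) = 1/4 - o/4 (b(o) = -(-1 + o)/4 = 1/4 - o/4)
s(d, R) = 11/4 - R (s(d, R) = (1/4 - 1/4*(-10)) - R = (1/4 + 5/2) - R = 11/4 - R)
s(-252, 130)/93067 = (11/4 - 1*130)/93067 = (11/4 - 130)*(1/93067) = -509/4*1/93067 = -509/372268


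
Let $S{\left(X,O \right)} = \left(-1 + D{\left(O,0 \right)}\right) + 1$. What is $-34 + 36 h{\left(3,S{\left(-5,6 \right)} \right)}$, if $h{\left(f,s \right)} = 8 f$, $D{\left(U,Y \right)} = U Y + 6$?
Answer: $830$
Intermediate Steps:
$D{\left(U,Y \right)} = 6 + U Y$
$S{\left(X,O \right)} = 6$ ($S{\left(X,O \right)} = \left(-1 + \left(6 + O 0\right)\right) + 1 = \left(-1 + \left(6 + 0\right)\right) + 1 = \left(-1 + 6\right) + 1 = 5 + 1 = 6$)
$-34 + 36 h{\left(3,S{\left(-5,6 \right)} \right)} = -34 + 36 \cdot 8 \cdot 3 = -34 + 36 \cdot 24 = -34 + 864 = 830$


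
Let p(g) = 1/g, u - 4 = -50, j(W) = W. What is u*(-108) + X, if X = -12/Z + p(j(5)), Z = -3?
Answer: 24861/5 ≈ 4972.2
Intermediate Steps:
u = -46 (u = 4 - 50 = -46)
p(g) = 1/g
X = 21/5 (X = -12/(-3) + 1/5 = -12*(-1)/3 + ⅕ = -2*(-2) + ⅕ = 4 + ⅕ = 21/5 ≈ 4.2000)
u*(-108) + X = -46*(-108) + 21/5 = 4968 + 21/5 = 24861/5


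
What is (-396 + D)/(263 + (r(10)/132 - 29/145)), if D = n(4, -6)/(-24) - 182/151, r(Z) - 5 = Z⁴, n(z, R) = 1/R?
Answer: -475017455/404933076 ≈ -1.1731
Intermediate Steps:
r(Z) = 5 + Z⁴
D = -26057/21744 (D = 1/(-6*(-24)) - 182/151 = -⅙*(-1/24) - 182*1/151 = 1/144 - 182/151 = -26057/21744 ≈ -1.1984)
(-396 + D)/(263 + (r(10)/132 - 29/145)) = (-396 - 26057/21744)/(263 + ((5 + 10⁴)/132 - 29/145)) = -8636681/(21744*(263 + ((5 + 10000)*(1/132) - 29*1/145))) = -8636681/(21744*(263 + (10005*(1/132) - ⅕))) = -8636681/(21744*(263 + (3335/44 - ⅕))) = -8636681/(21744*(263 + 16631/220)) = -8636681/(21744*74491/220) = -8636681/21744*220/74491 = -475017455/404933076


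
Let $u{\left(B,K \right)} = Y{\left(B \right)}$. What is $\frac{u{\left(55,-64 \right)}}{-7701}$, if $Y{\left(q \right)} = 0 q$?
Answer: $0$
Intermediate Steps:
$Y{\left(q \right)} = 0$
$u{\left(B,K \right)} = 0$
$\frac{u{\left(55,-64 \right)}}{-7701} = \frac{0}{-7701} = 0 \left(- \frac{1}{7701}\right) = 0$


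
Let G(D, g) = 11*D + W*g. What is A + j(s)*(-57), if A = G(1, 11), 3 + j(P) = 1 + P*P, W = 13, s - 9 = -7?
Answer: 40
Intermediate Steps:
s = 2 (s = 9 - 7 = 2)
j(P) = -2 + P² (j(P) = -3 + (1 + P*P) = -3 + (1 + P²) = -2 + P²)
G(D, g) = 11*D + 13*g
A = 154 (A = 11*1 + 13*11 = 11 + 143 = 154)
A + j(s)*(-57) = 154 + (-2 + 2²)*(-57) = 154 + (-2 + 4)*(-57) = 154 + 2*(-57) = 154 - 114 = 40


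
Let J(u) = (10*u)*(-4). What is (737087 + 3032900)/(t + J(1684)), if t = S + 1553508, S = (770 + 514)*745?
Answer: 3769987/2442728 ≈ 1.5434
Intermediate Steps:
S = 956580 (S = 1284*745 = 956580)
J(u) = -40*u
t = 2510088 (t = 956580 + 1553508 = 2510088)
(737087 + 3032900)/(t + J(1684)) = (737087 + 3032900)/(2510088 - 40*1684) = 3769987/(2510088 - 67360) = 3769987/2442728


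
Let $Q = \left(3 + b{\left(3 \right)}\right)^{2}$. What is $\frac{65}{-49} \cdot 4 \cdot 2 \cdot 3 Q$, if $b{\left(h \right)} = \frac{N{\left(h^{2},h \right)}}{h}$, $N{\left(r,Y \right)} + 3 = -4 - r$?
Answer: $- \frac{520}{3} \approx -173.33$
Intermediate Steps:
$N{\left(r,Y \right)} = -7 - r$ ($N{\left(r,Y \right)} = -3 - \left(4 + r\right) = -7 - r$)
$b{\left(h \right)} = \frac{-7 - h^{2}}{h}$
$Q = \frac{49}{9}$ ($Q = \left(3 - \left(3 + \frac{7}{3}\right)\right)^{2} = \left(3 - \frac{16}{3}\right)^{2} = \left(- \frac{7}{3}\right)^{2} = \frac{49}{9} \approx 5.4444$)
$\frac{65}{-49} \cdot 4 \cdot 2 \cdot 3 Q = \frac{65}{-49} \cdot 4 \cdot 2 \cdot 3 \cdot \frac{49}{9} = 65 \left(- \frac{1}{49}\right) 8 \cdot 3 \cdot \frac{49}{9} = \left(- \frac{65}{49}\right) 24 \cdot \frac{49}{9} = \left(- \frac{1560}{49}\right) \frac{49}{9} = - \frac{520}{3}$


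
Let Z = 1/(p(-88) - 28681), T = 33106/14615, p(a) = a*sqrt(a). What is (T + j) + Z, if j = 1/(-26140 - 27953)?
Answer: 1474299678423861824/650860781631417435 + 176*I*sqrt(22)/823281233 ≈ 2.2652 + 1.0027e-6*I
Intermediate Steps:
p(a) = a**(3/2)
T = 33106/14615 (T = 33106*(1/14615) = 33106/14615 ≈ 2.2652)
j = -1/54093 (j = 1/(-54093) = -1/54093 ≈ -1.8487e-5)
Z = 1/(-28681 - 176*I*sqrt(22)) (Z = 1/((-88)**(3/2) - 28681) = 1/(-176*I*sqrt(22) - 28681) = 1/(-28681 - 176*I*sqrt(22)) ≈ -3.4837e-5 + 1.0027e-6*I)
(T + j) + Z = (33106/14615 - 1/54093) + I/(-28681*I + 176*sqrt(22)) = 1790788243/790569195 + I/(-28681*I + 176*sqrt(22))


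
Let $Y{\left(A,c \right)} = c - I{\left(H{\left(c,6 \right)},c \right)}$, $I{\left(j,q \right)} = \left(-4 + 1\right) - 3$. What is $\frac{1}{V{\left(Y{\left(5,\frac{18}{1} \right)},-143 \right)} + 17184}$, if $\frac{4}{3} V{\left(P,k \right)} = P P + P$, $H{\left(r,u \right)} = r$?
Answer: $\frac{1}{17634} \approx 5.6709 \cdot 10^{-5}$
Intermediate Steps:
$I{\left(j,q \right)} = -6$ ($I{\left(j,q \right)} = -3 - 3 = -6$)
$Y{\left(A,c \right)} = 6 + c$ ($Y{\left(A,c \right)} = c - -6 = c + 6 = 6 + c$)
$V{\left(P,k \right)} = \frac{3 P}{4} + \frac{3 P^{2}}{4}$ ($V{\left(P,k \right)} = \frac{3 \left(P P + P\right)}{4} = \frac{3 \left(P^{2} + P\right)}{4} = \frac{3 \left(P + P^{2}\right)}{4} = \frac{3 P}{4} + \frac{3 P^{2}}{4}$)
$\frac{1}{V{\left(Y{\left(5,\frac{18}{1} \right)},-143 \right)} + 17184} = \frac{1}{\frac{3 \left(6 + \frac{18}{1}\right) \left(1 + \left(6 + \frac{18}{1}\right)\right)}{4} + 17184} = \frac{1}{\frac{3 \left(6 + 18 \cdot 1\right) \left(1 + \left(6 + 18 \cdot 1\right)\right)}{4} + 17184} = \frac{1}{\frac{3 \left(6 + 18\right) \left(1 + \left(6 + 18\right)\right)}{4} + 17184} = \frac{1}{\frac{3}{4} \cdot 24 \left(1 + 24\right) + 17184} = \frac{1}{\frac{3}{4} \cdot 24 \cdot 25 + 17184} = \frac{1}{450 + 17184} = \frac{1}{17634}$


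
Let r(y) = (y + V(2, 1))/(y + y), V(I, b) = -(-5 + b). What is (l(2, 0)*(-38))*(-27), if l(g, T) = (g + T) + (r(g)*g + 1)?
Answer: 6156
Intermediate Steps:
V(I, b) = 5 - b
r(y) = (4 + y)/(2*y) (r(y) = (y + (5 - 1*1))/(y + y) = (y + (5 - 1))/((2*y)) = (y + 4)*(1/(2*y)) = (4 + y)*(1/(2*y)) = (4 + y)/(2*y))
l(g, T) = 3 + T + 3*g/2 (l(g, T) = (g + T) + (((4 + g)/(2*g))*g + 1) = (T + g) + ((2 + g/2) + 1) = (T + g) + (3 + g/2) = 3 + T + 3*g/2)
(l(2, 0)*(-38))*(-27) = ((3 + 0 + (3/2)*2)*(-38))*(-27) = ((3 + 0 + 3)*(-38))*(-27) = (6*(-38))*(-27) = -228*(-27) = 6156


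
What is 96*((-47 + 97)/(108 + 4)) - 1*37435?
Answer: -261745/7 ≈ -37392.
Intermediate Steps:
96*((-47 + 97)/(108 + 4)) - 1*37435 = 96*(50/112) - 37435 = 96*(50*(1/112)) - 37435 = 96*(25/56) - 37435 = 300/7 - 37435 = -261745/7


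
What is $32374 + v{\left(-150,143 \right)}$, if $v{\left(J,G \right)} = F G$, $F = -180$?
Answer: $6634$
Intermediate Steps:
$v{\left(J,G \right)} = - 180 G$
$32374 + v{\left(-150,143 \right)} = 32374 - 25740 = 6634$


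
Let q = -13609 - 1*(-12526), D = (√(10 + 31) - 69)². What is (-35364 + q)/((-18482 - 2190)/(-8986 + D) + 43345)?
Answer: -6606327370330209/7857585632112751 - 25993417248*√41/7857585632112751 ≈ -0.84078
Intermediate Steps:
D = (-69 + √41)² (D = (√41 - 69)² = (-69 + √41)² ≈ 3918.4)
q = -1083 (q = -13609 + 12526 = -1083)
(-35364 + q)/((-18482 - 2190)/(-8986 + D) + 43345) = (-35364 - 1083)/((-18482 - 2190)/(-8986 + (69 - √41)²) + 43345) = -36447/(-20672/(-8986 + (69 - √41)²) + 43345) = -36447/(43345 - 20672/(-8986 + (69 - √41)²))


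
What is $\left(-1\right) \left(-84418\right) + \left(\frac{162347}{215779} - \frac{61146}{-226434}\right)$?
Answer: $\frac{687448047599880}{8143283681} \approx 84419.0$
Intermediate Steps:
$\left(-1\right) \left(-84418\right) + \left(\frac{162347}{215779} - \frac{61146}{-226434}\right) = 84418 + \left(162347 \cdot \frac{1}{215779} - - \frac{10191}{37739}\right) = 84418 + \left(\frac{162347}{215779} + \frac{10191}{37739}\right) = 84418 + \frac{8325817222}{8143283681} = \frac{687448047599880}{8143283681}$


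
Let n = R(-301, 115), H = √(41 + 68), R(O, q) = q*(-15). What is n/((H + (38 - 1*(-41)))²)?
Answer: -1725/(79 + √109)² ≈ -0.21564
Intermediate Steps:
R(O, q) = -15*q
H = √109 ≈ 10.440
n = -1725 (n = -15*115 = -1725)
n/((H + (38 - 1*(-41)))²) = -1725/(√109 + (38 - 1*(-41)))² = -1725/(√109 + (38 + 41))² = -1725/(√109 + 79)² = -1725/(79 + √109)²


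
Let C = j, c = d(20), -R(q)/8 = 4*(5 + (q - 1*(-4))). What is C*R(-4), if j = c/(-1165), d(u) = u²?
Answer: 12800/233 ≈ 54.936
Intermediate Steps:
R(q) = -288 - 32*q (R(q) = -32*(5 + (q - 1*(-4))) = -32*(5 + (q + 4)) = -32*(5 + (4 + q)) = -32*(9 + q) = -8*(36 + 4*q) = -288 - 32*q)
c = 400 (c = 20² = 400)
j = -80/233 (j = 400/(-1165) = 400*(-1/1165) = -80/233 ≈ -0.34335)
C = -80/233 ≈ -0.34335
C*R(-4) = -80*(-288 - 32*(-4))/233 = -80*(-288 + 128)/233 = -80/233*(-160) = 12800/233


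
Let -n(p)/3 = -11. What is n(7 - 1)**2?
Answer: 1089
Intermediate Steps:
n(p) = 33 (n(p) = -3*(-11) = 33)
n(7 - 1)**2 = 33**2 = 1089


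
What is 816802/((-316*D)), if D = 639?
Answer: -408401/100962 ≈ -4.0451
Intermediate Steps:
816802/((-316*D)) = 816802/((-316*639)) = 816802/(-201924) = 816802*(-1/201924) = -408401/100962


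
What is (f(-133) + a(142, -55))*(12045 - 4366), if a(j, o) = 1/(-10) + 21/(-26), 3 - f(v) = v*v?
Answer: -8828154671/65 ≈ -1.3582e+8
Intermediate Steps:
f(v) = 3 - v**2 (f(v) = 3 - v*v = 3 - v**2)
a(j, o) = -59/65 (a(j, o) = 1*(-1/10) + 21*(-1/26) = -1/10 - 21/26 = -59/65)
(f(-133) + a(142, -55))*(12045 - 4366) = ((3 - 1*(-133)**2) - 59/65)*(12045 - 4366) = ((3 - 1*17689) - 59/65)*7679 = ((3 - 17689) - 59/65)*7679 = (-17686 - 59/65)*7679 = -1149649/65*7679 = -8828154671/65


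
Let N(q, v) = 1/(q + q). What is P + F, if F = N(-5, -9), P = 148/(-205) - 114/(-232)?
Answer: -7861/23780 ≈ -0.33057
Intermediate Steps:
N(q, v) = 1/(2*q)
P = -5483/23780 (P = 148*(-1/205) - 114*(-1/232) = -148/205 + 57/116 = -5483/23780 ≈ -0.23057)
F = -⅒ (F = (½)/(-5) = (½)*(-⅕) = -⅒ ≈ -0.10000)
P + F = -5483/23780 - ⅒ = -7861/23780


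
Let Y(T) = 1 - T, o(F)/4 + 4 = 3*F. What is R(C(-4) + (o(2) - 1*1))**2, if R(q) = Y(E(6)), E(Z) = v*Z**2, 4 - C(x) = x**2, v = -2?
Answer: 5329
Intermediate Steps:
o(F) = -16 + 12*F (o(F) = -16 + 4*(3*F) = -16 + 12*F)
C(x) = 4 - x**2
E(Z) = -2*Z**2
R(q) = 73 (R(q) = 1 - (-2)*6**2 = 1 - (-2)*36 = 1 - 1*(-72) = 1 + 72 = 73)
R(C(-4) + (o(2) - 1*1))**2 = 73**2 = 5329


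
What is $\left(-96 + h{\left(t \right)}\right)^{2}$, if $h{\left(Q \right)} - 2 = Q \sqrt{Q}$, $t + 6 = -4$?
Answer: $7836 + 1880 i \sqrt{10} \approx 7836.0 + 5945.1 i$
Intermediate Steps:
$t = -10$ ($t = -6 - 4 = -10$)
$h{\left(Q \right)} = 2 + Q^{\frac{3}{2}}$ ($h{\left(Q \right)} = 2 + Q \sqrt{Q} = 2 + Q^{\frac{3}{2}}$)
$\left(-96 + h{\left(t \right)}\right)^{2} = \left(-96 + \left(2 + \left(-10\right)^{\frac{3}{2}}\right)\right)^{2} = \left(-96 + \left(2 - 10 i \sqrt{10}\right)\right)^{2} = \left(-94 - 10 i \sqrt{10}\right)^{2}$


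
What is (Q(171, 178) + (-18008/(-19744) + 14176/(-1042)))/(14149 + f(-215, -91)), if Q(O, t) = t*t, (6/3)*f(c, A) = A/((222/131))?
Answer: 4520347787229/2015610932395 ≈ 2.2427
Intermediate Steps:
f(c, A) = 131*A/444 (f(c, A) = (A/((222/131)))/2 = (A/((222*(1/131))))/2 = (A/(222/131))/2 = (A*(131/222))/2 = (131*A/222)/2 = 131*A/444)
Q(O, t) = t²
(Q(171, 178) + (-18008/(-19744) + 14176/(-1042)))/(14149 + f(-215, -91)) = (178² + (-18008/(-19744) + 14176/(-1042)))/(14149 + (131/444)*(-91)) = (31684 + (-18008*(-1/19744) + 14176*(-1/1042)))/(14149 - 11921/444) = (31684 + (2251/2468 - 7088/521))/(6270235/444) = (31684 - 16320413/1285828)*(444/6270235) = (40723853939/1285828)*(444/6270235) = 4520347787229/2015610932395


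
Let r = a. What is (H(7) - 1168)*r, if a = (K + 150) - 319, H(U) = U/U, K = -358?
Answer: 615009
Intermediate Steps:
H(U) = 1
a = -527 (a = (-358 + 150) - 319 = -208 - 319 = -527)
r = -527
(H(7) - 1168)*r = (1 - 1168)*(-527) = -1167*(-527) = 615009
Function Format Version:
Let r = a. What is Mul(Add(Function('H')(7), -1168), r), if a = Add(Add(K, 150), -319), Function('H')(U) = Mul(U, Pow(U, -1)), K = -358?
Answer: 615009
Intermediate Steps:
Function('H')(U) = 1
a = -527 (a = Add(Add(-358, 150), -319) = Add(-208, -319) = -527)
r = -527
Mul(Add(Function('H')(7), -1168), r) = Mul(Add(1, -1168), -527) = Mul(-1167, -527) = 615009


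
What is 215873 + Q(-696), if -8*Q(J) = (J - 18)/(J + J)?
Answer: 400660169/1856 ≈ 2.1587e+5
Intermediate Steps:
Q(J) = -(-18 + J)/(16*J) (Q(J) = -(J - 18)/(8*(J + J)) = -(-18 + J)/(8*(2*J)) = -(-18 + J)*1/(2*J)/8 = -(-18 + J)/(16*J))
215873 + Q(-696) = 215873 + (1/16)*(18 - 1*(-696))/(-696) = 215873 + (1/16)*(-1/696)*(18 + 696) = 215873 + (1/16)*(-1/696)*714 = 215873 - 119/1856 = 400660169/1856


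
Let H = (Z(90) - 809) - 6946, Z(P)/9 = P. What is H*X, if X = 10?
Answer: -69450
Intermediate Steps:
Z(P) = 9*P
H = -6945 (H = (9*90 - 809) - 6946 = (810 - 809) - 6946 = 1 - 6946 = -6945)
H*X = -6945*10 = -69450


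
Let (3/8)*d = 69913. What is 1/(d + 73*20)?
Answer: 3/563684 ≈ 5.3221e-6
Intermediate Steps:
d = 559304/3 (d = (8/3)*69913 = 559304/3 ≈ 1.8643e+5)
1/(d + 73*20) = 1/(559304/3 + 73*20) = 1/(559304/3 + 1460) = 1/(563684/3) = 3/563684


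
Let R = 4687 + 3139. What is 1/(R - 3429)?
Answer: 1/4397 ≈ 0.00022743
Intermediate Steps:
R = 7826
1/(R - 3429) = 1/(7826 - 3429) = 1/4397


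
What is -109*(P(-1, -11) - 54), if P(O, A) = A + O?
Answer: 7194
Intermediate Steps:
-109*(P(-1, -11) - 54) = -109*((-11 - 1) - 54) = -109*(-12 - 54) = -109*(-66) = 7194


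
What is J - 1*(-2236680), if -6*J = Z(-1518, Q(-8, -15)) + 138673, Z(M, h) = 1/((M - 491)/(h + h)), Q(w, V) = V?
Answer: 26682346633/12054 ≈ 2.2136e+6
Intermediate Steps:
Z(M, h) = 2*h/(-491 + M) (Z(M, h) = 1/((-491 + M)/((2*h))) = 1/((-491 + M)*(1/(2*h))) = 1/((-491 + M)/(2*h)) = 2*h/(-491 + M))
J = -278594087/12054 (J = -(2*(-15)/(-491 - 1518) + 138673)/6 = -(2*(-15)/(-2009) + 138673)/6 = -(2*(-15)*(-1/2009) + 138673)/6 = -(30/2009 + 138673)/6 = -⅙*278594087/2009 = -278594087/12054 ≈ -23112.)
J - 1*(-2236680) = -278594087/12054 - 1*(-2236680) = -278594087/12054 + 2236680 = 26682346633/12054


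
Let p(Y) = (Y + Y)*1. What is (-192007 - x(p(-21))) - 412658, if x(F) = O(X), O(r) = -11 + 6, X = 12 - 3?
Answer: -604660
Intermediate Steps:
p(Y) = 2*Y (p(Y) = (2*Y)*1 = 2*Y)
X = 9
O(r) = -5
x(F) = -5
(-192007 - x(p(-21))) - 412658 = (-192007 - 1*(-5)) - 412658 = (-192007 + 5) - 412658 = -192002 - 412658 = -604660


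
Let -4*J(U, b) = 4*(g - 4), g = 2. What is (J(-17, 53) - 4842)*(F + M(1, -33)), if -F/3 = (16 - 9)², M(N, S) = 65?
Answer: 396880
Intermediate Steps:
J(U, b) = 2 (J(U, b) = -(2 - 4) = -(-2) = -¼*(-8) = 2)
F = -147 (F = -3*(16 - 9)² = -3*7² = -3*49 = -147)
(J(-17, 53) - 4842)*(F + M(1, -33)) = (2 - 4842)*(-147 + 65) = -4840*(-82) = 396880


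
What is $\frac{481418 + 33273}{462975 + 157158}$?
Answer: $\frac{514691}{620133} \approx 0.82997$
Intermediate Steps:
$\frac{481418 + 33273}{462975 + 157158} = \frac{514691}{620133}$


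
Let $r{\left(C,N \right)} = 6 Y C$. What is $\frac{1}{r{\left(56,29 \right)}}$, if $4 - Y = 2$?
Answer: $\frac{1}{672} \approx 0.0014881$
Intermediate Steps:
$Y = 2$ ($Y = 4 - 2 = 2$)
$r{\left(C,N \right)} = 12 C$ ($r{\left(C,N \right)} = 6 \cdot 2 C = 12 C$)
$\frac{1}{r{\left(56,29 \right)}} = \frac{1}{12 \cdot 56} = \frac{1}{672}$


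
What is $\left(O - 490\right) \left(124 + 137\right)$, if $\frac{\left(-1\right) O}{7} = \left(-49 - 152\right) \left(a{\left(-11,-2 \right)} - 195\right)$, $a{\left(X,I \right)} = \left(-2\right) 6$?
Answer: $-76143879$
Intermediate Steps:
$a{\left(X,I \right)} = -12$
$O = -291249$ ($O = - 7 \left(-49 - 152\right) \left(-12 - 195\right) = - 7 \left(\left(-201\right) \left(-207\right)\right) = \left(-7\right) 41607 = -291249$)
$\left(O - 490\right) \left(124 + 137\right) = \left(-291249 - 490\right) \left(124 + 137\right) = \left(-291739\right) 261 = -76143879$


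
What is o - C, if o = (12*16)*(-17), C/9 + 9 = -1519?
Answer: 10488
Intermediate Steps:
C = -13752 (C = -81 + 9*(-1519) = -81 - 13671 = -13752)
o = -3264 (o = 192*(-17) = -3264)
o - C = -3264 - 1*(-13752) = -3264 + 13752 = 10488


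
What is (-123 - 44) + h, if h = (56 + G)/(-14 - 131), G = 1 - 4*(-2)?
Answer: -4856/29 ≈ -167.45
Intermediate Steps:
G = 9 (G = 1 + 8 = 9)
h = -13/29 (h = (56 + 9)/(-14 - 131) = 65/(-145) = 65*(-1/145) = -13/29 ≈ -0.44828)
(-123 - 44) + h = (-123 - 44) - 13/29 = -167 - 13/29 = -4856/29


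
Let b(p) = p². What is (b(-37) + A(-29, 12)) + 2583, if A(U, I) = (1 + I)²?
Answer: 4121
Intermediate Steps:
(b(-37) + A(-29, 12)) + 2583 = ((-37)² + (1 + 12)²) + 2583 = (1369 + 13²) + 2583 = (1369 + 169) + 2583 = 1538 + 2583 = 4121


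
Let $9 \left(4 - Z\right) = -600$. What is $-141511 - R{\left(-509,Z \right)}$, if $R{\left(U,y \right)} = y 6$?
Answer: $-141935$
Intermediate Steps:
$Z = \frac{212}{3}$ ($Z = 4 - - \frac{200}{3} = 4 + \frac{200}{3} = \frac{212}{3} \approx 70.667$)
$R{\left(U,y \right)} = 6 y$
$-141511 - R{\left(-509,Z \right)} = -141511 - 6 \cdot \frac{212}{3} = -141511 - 424 = -141935$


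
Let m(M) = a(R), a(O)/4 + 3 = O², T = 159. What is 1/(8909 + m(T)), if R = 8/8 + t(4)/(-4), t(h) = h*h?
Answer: 1/8933 ≈ 0.00011194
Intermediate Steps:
t(h) = h²
R = -3 (R = 8/8 + 4²/(-4) = 8*(⅛) + 16*(-¼) = 1 - 4 = -3)
a(O) = -12 + 4*O²
m(M) = 24 (m(M) = -12 + 4*(-3)² = -12 + 4*9 = -12 + 36 = 24)
1/(8909 + m(T)) = 1/(8909 + 24) = 1/8933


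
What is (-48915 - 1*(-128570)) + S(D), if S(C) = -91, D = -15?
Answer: 79564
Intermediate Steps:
(-48915 - 1*(-128570)) + S(D) = (-48915 - 1*(-128570)) - 91 = (-48915 + 128570) - 91 = 79655 - 91 = 79564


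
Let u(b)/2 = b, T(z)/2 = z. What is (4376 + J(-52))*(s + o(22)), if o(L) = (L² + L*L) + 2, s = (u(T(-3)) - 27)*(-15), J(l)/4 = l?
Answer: 6481240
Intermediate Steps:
J(l) = 4*l
T(z) = 2*z
u(b) = 2*b
s = 585 (s = (2*(2*(-3)) - 27)*(-15) = (2*(-6) - 27)*(-15) = (-12 - 27)*(-15) = -39*(-15) = 585)
o(L) = 2 + 2*L² (o(L) = (L² + L²) + 2 = 2*L² + 2 = 2 + 2*L²)
(4376 + J(-52))*(s + o(22)) = (4376 + 4*(-52))*(585 + (2 + 2*22²)) = (4376 - 208)*(585 + (2 + 2*484)) = 4168*(585 + (2 + 968)) = 4168*(585 + 970) = 4168*1555 = 6481240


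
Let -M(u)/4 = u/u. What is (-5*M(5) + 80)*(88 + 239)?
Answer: 32700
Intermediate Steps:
M(u) = -4 (M(u) = -4*u/u = -4*1 = -4)
(-5*M(5) + 80)*(88 + 239) = (-5*(-4) + 80)*(88 + 239) = (20 + 80)*327 = 100*327 = 32700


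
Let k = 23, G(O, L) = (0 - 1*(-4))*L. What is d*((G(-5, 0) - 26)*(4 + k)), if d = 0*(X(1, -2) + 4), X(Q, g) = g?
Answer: 0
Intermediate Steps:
G(O, L) = 4*L (G(O, L) = (0 + 4)*L = 4*L)
d = 0 (d = 0*(-2 + 4) = 0*2 = 0)
d*((G(-5, 0) - 26)*(4 + k)) = 0*((4*0 - 26)*(4 + 23)) = 0*((0 - 26)*27) = 0*(-26*27) = 0*(-702) = 0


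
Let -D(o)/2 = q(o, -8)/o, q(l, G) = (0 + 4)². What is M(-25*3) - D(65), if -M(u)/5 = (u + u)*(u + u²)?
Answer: 270562532/65 ≈ 4.1625e+6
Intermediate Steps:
q(l, G) = 16 (q(l, G) = 4² = 16)
M(u) = -10*u*(u + u²) (M(u) = -5*(u + u)*(u + u²) = -5*2*u*(u + u²) = -10*u*(u + u²))
D(o) = -32/o
M(-25*3) - D(65) = 10*(-25*3)²*(-1 - (-25)*3) - (-32)/65 = 10*(-75)²*(-1 - 1*(-75)) - (-32)/65 = 10*5625*(-1 + 75) - 1*(-32/65) = 10*5625*74 + 32/65 = 4162500 + 32/65 = 270562532/65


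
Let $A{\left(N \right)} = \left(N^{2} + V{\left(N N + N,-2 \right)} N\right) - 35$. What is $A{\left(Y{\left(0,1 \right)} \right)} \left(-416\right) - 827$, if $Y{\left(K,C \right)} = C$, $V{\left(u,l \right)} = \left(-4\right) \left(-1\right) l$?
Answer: $16645$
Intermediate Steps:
$V{\left(u,l \right)} = 4 l$
$A{\left(N \right)} = -35 + N^{2} - 8 N$ ($A{\left(N \right)} = \left(N^{2} + 4 \left(-2\right) N\right) - 35 = \left(N^{2} - 8 N\right) - 35 = -35 + N^{2} - 8 N$)
$A{\left(Y{\left(0,1 \right)} \right)} \left(-416\right) - 827 = \left(-35 + 1^{2} - 8\right) \left(-416\right) - 827 = \left(-35 + 1 - 8\right) \left(-416\right) - 827 = \left(-42\right) \left(-416\right) - 827 = 17472 - 827 = 16645$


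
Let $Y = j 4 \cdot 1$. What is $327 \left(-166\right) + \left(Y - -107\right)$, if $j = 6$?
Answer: $-54151$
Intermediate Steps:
$Y = 24$ ($Y = 6 \cdot 4 \cdot 1 = 24 \cdot 1 = 24$)
$327 \left(-166\right) + \left(Y - -107\right) = 327 \left(-166\right) + \left(24 - -107\right) = -54282 + \left(24 + 107\right) = -54282 + 131 = -54151$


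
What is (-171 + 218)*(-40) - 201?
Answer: -2081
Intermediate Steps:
(-171 + 218)*(-40) - 201 = 47*(-40) - 201 = -1880 - 201 = -2081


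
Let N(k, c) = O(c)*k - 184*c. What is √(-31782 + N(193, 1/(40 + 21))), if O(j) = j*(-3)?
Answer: I*√118307365/61 ≈ 178.31*I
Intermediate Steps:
O(j) = -3*j
N(k, c) = -184*c - 3*c*k (N(k, c) = (-3*c)*k - 184*c = -3*c*k - 184*c = -184*c - 3*c*k)
√(-31782 + N(193, 1/(40 + 21))) = √(-31782 + (-184 - 3*193)/(40 + 21)) = √(-31782 + (-184 - 579)/61) = √(-31782 + (1/61)*(-763)) = √(-31782 - 763/61) = √(-1939465/61) = I*√118307365/61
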